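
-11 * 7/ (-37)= 77/ 37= 2.08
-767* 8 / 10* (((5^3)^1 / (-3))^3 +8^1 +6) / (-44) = -1497756949 / 1485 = -1008590.54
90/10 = 9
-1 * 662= -662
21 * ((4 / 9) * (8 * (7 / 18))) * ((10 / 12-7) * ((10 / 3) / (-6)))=72520 / 729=99.48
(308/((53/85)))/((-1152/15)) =-32725/5088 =-6.43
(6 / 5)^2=36 / 25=1.44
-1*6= -6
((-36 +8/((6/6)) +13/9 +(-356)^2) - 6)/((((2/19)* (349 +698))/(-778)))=-8428186421/9423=-894427.08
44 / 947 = 0.05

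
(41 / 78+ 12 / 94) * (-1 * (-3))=2395 / 1222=1.96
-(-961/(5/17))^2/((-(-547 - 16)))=-266897569/14075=-18962.53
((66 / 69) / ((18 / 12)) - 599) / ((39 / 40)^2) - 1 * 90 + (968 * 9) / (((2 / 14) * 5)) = 6022686766 / 524745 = 11477.36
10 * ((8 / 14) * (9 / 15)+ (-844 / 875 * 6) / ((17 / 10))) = -18216 / 595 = -30.62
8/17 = 0.47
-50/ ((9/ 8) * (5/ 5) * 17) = -2.61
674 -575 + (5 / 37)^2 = 135556 / 1369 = 99.02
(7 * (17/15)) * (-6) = -238/5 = -47.60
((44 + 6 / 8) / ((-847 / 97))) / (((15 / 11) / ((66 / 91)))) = -2.73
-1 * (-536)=536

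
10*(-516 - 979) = -14950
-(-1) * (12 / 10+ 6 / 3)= 16 / 5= 3.20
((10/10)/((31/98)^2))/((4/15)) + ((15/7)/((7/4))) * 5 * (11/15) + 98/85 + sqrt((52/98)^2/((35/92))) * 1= 52 * sqrt(805)/1715 + 172587897/4002565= 43.98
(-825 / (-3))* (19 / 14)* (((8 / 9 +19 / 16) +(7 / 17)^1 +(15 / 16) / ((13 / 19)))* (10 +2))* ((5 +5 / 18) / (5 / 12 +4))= 15237223375 / 737919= 20648.91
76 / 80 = 19 / 20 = 0.95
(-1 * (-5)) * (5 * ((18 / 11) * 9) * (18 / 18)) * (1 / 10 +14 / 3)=1755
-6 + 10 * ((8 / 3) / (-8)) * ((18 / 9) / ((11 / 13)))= -458 / 33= -13.88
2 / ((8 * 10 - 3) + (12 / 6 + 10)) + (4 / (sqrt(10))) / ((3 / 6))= 2 / 89 + 4 * sqrt(10) / 5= 2.55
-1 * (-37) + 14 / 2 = 44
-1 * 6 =-6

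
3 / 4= 0.75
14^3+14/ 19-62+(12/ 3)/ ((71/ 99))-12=3610348/ 1349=2676.31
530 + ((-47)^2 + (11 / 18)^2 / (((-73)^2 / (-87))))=1576378639 / 575532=2738.99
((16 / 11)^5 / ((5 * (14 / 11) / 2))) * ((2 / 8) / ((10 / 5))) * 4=524288 / 512435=1.02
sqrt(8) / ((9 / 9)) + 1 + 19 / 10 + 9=2 * sqrt(2) + 119 / 10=14.73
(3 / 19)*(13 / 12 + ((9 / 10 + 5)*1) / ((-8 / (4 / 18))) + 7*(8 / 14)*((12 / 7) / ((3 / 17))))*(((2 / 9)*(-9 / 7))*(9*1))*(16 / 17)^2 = -19245504 / 1345295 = -14.31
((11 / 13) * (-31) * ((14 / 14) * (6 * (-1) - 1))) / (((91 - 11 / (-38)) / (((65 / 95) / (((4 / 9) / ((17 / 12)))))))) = 121737 / 27752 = 4.39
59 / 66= 0.89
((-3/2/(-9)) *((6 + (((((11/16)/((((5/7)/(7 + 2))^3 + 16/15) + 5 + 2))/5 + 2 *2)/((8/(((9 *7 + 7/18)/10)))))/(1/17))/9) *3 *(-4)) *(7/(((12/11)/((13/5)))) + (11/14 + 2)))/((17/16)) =-12083887739727401/27449660246400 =-440.22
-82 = -82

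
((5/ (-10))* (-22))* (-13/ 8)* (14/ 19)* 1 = -13.17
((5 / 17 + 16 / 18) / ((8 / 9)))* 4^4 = 5792 / 17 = 340.71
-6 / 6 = -1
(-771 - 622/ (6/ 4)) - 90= -3827/ 3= -1275.67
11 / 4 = 2.75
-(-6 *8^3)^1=3072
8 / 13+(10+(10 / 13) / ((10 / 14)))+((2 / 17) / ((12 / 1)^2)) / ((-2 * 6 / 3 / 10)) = 372031 / 31824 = 11.69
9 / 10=0.90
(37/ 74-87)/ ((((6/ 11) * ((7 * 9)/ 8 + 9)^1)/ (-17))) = 64702/ 405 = 159.76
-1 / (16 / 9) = -9 / 16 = -0.56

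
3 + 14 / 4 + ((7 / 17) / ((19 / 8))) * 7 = 4983 / 646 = 7.71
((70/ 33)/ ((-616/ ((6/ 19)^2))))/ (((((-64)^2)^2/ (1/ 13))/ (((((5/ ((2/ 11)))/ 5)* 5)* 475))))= -1875/ 91167391744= -0.00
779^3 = 472729139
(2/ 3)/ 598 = 1/ 897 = 0.00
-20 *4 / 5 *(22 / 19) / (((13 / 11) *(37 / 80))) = -309760 / 9139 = -33.89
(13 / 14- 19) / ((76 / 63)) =-2277 / 152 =-14.98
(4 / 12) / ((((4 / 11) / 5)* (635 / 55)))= 605 / 1524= 0.40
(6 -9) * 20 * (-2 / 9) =40 / 3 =13.33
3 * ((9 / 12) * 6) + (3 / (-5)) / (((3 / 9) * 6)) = 66 / 5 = 13.20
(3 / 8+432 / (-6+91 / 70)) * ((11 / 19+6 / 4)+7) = -11874555 / 14288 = -831.09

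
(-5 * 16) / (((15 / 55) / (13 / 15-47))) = 121792 / 9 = 13532.44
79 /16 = 4.94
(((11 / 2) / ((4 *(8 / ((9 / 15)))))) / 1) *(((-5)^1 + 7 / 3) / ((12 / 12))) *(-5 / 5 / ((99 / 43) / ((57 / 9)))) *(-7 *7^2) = -280231 / 1080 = -259.47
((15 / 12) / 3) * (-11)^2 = 605 / 12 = 50.42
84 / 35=12 / 5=2.40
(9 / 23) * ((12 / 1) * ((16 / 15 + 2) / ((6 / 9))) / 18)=6 / 5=1.20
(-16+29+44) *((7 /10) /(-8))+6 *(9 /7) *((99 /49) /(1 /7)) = 104.11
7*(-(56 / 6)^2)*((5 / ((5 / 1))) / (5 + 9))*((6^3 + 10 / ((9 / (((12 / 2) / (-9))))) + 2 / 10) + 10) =-11931304 / 1215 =-9820.00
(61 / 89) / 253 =61 / 22517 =0.00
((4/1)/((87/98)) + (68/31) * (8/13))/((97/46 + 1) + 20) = 9443984/37269843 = 0.25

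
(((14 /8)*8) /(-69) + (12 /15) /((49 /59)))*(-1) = -12854 /16905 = -0.76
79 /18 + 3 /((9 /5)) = 109 /18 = 6.06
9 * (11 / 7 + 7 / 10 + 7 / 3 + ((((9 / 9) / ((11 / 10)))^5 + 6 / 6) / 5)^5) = 196599517810161741359250407456001 / 4740183850232412839330073481250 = 41.48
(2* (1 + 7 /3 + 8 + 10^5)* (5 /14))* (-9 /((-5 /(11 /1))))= 1414446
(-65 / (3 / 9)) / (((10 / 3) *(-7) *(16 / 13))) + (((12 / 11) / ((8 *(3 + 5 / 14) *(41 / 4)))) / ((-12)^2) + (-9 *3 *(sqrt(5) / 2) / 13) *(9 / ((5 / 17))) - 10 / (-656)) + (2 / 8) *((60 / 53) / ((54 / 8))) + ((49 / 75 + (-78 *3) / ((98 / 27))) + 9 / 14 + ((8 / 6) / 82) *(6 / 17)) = -4131 *sqrt(5) / 130 - 379481866349213 / 6737949741600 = -127.38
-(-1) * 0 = 0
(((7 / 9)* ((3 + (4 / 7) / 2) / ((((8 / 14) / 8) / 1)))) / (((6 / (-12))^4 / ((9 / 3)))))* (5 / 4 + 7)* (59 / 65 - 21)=-18503408 / 65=-284667.82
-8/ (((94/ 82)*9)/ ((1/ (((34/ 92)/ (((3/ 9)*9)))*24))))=-1886/ 7191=-0.26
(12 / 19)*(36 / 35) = 432 / 665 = 0.65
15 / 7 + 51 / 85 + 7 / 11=3.38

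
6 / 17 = 0.35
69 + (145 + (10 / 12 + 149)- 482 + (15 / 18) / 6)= -4249 / 36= -118.03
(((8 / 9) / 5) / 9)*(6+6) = 32 / 135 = 0.24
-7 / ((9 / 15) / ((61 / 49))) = -305 / 21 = -14.52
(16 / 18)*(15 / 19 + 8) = 1336 / 171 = 7.81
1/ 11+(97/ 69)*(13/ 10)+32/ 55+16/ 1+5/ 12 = 287159/ 15180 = 18.92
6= 6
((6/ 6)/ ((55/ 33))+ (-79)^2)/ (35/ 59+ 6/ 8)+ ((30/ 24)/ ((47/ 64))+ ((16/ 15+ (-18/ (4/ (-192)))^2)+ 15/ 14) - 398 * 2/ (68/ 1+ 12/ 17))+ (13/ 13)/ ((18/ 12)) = 343121280332513/ 456803340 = 751135.66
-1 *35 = -35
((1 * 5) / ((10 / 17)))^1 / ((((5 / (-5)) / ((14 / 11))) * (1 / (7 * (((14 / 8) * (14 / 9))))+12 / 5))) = -204085 / 46266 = -4.41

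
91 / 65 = 7 / 5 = 1.40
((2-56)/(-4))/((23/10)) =135/23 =5.87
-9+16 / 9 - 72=-713 / 9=-79.22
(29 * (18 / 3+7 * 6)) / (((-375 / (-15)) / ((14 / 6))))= 3248 / 25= 129.92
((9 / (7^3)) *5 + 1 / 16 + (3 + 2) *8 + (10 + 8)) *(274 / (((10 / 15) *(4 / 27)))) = 3544015599 / 21952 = 161443.86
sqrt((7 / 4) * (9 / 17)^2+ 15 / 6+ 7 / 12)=sqrt(37182) / 102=1.89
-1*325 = -325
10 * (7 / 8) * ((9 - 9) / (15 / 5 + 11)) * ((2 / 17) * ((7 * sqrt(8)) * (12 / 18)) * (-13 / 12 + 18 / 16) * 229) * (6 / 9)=0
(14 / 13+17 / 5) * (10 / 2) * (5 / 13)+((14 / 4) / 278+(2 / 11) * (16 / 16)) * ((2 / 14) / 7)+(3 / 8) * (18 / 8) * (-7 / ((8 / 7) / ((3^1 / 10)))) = 228940258159 / 32413821440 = 7.06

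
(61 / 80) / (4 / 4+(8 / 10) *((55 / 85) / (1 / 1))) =1037 / 2064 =0.50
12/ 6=2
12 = 12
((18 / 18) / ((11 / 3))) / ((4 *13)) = 3 / 572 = 0.01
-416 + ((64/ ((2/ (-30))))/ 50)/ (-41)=-415.53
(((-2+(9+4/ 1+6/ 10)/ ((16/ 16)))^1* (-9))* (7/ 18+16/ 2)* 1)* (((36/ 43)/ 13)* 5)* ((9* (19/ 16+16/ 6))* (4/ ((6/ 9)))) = -65619315/ 1118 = -58693.48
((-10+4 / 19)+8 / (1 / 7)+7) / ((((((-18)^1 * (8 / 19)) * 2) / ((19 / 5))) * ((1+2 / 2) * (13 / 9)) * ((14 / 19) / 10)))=-364971 / 5824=-62.67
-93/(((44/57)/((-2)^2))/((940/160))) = -249147/88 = -2831.22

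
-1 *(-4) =4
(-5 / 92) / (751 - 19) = -0.00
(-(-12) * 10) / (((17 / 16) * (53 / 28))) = 53760 / 901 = 59.67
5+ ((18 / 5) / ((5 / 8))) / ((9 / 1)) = 141 / 25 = 5.64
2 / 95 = 0.02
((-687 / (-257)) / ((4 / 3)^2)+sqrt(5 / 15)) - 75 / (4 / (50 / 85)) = -665889 / 69904+sqrt(3) / 3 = -8.95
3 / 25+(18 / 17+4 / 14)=4357 / 2975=1.46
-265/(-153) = 1.73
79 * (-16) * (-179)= 226256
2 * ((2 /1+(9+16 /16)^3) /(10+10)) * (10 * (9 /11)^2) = 81162 /121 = 670.76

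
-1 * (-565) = 565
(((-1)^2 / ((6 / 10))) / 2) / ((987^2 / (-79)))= -395 / 5845014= -0.00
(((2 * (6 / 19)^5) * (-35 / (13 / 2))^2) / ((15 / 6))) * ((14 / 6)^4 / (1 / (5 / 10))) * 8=3614177280 / 418460731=8.64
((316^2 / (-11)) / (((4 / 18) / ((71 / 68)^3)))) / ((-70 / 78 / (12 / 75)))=784036615401 / 94575250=8290.08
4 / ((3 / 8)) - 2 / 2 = 9.67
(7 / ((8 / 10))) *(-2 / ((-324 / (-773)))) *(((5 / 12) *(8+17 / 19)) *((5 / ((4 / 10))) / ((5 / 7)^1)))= -800151625 / 295488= -2707.90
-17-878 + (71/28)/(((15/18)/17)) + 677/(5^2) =-285667/350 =-816.19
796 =796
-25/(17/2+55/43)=-2150/841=-2.56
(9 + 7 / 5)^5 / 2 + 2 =190108266 / 3125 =60834.65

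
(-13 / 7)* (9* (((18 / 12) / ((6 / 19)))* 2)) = -2223 / 14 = -158.79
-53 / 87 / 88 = -53 / 7656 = -0.01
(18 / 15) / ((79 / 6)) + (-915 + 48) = -342429 / 395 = -866.91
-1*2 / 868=-1 / 434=-0.00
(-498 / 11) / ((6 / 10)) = -830 / 11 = -75.45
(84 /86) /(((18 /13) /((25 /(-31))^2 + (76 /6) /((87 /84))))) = 9.09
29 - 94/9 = 167/9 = 18.56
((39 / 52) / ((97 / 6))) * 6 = 27 / 97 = 0.28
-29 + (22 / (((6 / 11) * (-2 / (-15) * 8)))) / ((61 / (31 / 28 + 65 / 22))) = -723707 / 27328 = -26.48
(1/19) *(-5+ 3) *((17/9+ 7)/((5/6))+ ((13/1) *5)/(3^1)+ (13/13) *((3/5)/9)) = -324/95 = -3.41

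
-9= -9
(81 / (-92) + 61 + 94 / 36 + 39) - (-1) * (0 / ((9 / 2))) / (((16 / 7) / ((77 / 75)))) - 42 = 49457 / 828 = 59.73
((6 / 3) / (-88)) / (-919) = 1 / 40436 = 0.00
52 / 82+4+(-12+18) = 10.63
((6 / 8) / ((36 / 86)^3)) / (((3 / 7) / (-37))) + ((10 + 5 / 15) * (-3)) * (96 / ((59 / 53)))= -4894425251 / 1376352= -3556.09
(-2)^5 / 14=-16 / 7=-2.29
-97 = -97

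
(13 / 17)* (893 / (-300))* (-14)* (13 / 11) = 1056419 / 28050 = 37.66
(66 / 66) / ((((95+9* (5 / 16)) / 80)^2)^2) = 4294967296 / 9597924961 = 0.45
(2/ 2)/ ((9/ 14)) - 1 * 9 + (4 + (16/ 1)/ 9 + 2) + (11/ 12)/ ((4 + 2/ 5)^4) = 28603/ 85184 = 0.34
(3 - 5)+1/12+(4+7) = 109/12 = 9.08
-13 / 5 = -2.60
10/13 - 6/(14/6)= -164/91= -1.80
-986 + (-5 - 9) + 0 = -1000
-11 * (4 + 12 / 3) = -88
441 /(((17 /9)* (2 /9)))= 35721 /34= 1050.62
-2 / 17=-0.12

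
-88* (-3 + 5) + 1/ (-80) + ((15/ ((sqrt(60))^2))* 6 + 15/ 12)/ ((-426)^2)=-319420417/ 1814760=-176.01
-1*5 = -5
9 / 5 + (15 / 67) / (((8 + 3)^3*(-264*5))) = 70628179 / 39237880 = 1.80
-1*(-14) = 14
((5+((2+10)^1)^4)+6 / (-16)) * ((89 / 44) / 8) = 14767325 / 2816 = 5244.08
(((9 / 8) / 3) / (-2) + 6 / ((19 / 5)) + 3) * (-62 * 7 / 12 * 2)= -96565 / 304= -317.65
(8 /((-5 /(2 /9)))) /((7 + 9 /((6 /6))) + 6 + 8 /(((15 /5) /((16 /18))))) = -24 /1645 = -0.01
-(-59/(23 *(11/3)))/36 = 59/3036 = 0.02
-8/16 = -1/2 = -0.50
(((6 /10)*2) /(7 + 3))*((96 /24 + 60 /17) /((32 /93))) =1116 /425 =2.63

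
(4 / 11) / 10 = 2 / 55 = 0.04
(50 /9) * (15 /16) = 125 /24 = 5.21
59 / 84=0.70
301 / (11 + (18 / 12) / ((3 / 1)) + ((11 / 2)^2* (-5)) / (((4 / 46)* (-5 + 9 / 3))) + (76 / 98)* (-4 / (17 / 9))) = 4011728 / 11722579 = 0.34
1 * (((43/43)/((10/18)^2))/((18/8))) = 36/25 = 1.44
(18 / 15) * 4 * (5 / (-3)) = -8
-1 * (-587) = 587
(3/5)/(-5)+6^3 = 5397/25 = 215.88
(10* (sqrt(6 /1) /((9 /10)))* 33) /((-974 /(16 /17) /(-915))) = 2684000* sqrt(6) /8279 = 794.11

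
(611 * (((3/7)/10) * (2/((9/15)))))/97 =611/679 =0.90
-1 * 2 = -2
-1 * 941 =-941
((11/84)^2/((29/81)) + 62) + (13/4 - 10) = 1257253/22736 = 55.30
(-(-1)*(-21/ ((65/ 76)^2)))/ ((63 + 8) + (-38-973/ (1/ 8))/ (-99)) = -12008304/ 62745475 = -0.19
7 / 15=0.47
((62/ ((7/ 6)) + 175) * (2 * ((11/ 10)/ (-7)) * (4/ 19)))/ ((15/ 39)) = -913484/ 23275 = -39.25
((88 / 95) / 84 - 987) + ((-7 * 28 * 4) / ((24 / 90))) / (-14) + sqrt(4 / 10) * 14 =-1550093 / 1995 + 14 * sqrt(10) / 5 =-768.13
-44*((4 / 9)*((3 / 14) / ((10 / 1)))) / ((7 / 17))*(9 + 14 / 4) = -1870 / 147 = -12.72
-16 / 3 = -5.33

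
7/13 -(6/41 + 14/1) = -7253/533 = -13.61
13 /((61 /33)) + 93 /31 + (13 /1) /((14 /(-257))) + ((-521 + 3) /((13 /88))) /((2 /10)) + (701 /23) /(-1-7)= -18144608479 /1021384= -17764.73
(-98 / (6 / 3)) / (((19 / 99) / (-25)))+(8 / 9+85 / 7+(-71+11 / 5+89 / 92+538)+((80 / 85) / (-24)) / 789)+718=2074521019871 / 273535780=7584.09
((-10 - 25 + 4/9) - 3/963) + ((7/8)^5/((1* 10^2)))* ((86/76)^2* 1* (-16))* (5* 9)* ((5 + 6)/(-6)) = -2949204986003/113915658240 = -25.89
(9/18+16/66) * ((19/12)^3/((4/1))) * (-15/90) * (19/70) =-912247/27371520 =-0.03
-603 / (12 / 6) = -301.50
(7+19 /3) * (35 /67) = 1400 /201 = 6.97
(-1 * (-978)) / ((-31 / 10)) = -315.48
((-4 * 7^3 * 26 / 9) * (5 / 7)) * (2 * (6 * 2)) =-203840 / 3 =-67946.67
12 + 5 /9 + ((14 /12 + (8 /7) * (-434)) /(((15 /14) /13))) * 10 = -60027.22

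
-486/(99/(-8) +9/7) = 1008/23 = 43.83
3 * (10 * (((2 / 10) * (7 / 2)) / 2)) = 21 / 2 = 10.50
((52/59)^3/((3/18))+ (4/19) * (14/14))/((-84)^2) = 4212707/6883482564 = 0.00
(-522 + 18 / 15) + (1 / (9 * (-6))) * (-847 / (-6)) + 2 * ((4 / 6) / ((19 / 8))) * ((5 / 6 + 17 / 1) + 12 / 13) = -10801343 / 21060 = -512.88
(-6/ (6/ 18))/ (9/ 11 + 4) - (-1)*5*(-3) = -993/ 53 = -18.74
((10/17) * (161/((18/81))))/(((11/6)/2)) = 86940/187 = 464.92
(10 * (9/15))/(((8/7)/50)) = 525/2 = 262.50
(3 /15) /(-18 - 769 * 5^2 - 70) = -1 /96565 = -0.00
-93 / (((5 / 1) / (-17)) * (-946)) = -1581 / 4730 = -0.33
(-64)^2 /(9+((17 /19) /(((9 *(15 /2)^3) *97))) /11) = 2522285568000 /5542131511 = 455.11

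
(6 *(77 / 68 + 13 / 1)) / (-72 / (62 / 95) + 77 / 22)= -89373 / 112591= -0.79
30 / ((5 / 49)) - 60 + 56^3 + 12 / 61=10726862 / 61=175850.20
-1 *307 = -307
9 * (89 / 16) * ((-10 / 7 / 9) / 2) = -445 / 112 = -3.97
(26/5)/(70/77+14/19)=2717/860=3.16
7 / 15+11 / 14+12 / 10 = 103 / 42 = 2.45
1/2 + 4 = 9/2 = 4.50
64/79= 0.81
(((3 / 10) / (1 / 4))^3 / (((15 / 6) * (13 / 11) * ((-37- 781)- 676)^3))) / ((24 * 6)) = -11 / 9031375665000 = -0.00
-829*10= -8290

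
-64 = -64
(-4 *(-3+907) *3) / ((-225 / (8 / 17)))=28928 / 1275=22.69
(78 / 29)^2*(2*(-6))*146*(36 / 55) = -383730048 / 46255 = -8295.97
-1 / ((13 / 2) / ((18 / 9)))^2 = -16 / 169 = -0.09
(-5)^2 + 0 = 25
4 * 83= 332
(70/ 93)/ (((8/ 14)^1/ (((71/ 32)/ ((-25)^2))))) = 3479/ 744000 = 0.00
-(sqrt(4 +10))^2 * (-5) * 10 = 700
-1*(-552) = 552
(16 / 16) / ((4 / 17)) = 17 / 4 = 4.25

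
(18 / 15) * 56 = 336 / 5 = 67.20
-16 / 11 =-1.45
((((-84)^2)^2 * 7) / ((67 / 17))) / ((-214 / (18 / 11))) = -53322022656 / 78859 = -676169.15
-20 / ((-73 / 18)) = 360 / 73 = 4.93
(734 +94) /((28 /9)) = 1863 /7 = 266.14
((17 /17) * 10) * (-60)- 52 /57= -34252 /57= -600.91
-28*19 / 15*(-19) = 10108 / 15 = 673.87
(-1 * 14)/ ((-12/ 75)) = 175/ 2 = 87.50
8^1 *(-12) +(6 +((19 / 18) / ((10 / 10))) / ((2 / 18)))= -161 / 2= -80.50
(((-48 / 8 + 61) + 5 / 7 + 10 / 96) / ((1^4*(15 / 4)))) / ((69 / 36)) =3751 / 483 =7.77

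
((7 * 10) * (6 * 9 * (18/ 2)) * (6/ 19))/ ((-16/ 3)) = -76545/ 38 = -2014.34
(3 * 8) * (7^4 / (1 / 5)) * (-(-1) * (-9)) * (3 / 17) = -7779240 / 17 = -457602.35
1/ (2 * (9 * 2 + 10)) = 1/ 56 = 0.02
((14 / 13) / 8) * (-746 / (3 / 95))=-248045 / 78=-3180.06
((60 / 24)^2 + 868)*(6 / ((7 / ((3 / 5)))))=449.61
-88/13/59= -88/767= -0.11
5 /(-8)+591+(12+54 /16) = 2423 /4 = 605.75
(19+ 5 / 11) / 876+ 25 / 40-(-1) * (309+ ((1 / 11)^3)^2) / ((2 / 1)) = 481542007723 / 3103774872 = 155.15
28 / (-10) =-14 / 5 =-2.80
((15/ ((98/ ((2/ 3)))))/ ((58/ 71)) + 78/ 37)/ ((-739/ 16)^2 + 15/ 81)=811506816/ 775329201619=0.00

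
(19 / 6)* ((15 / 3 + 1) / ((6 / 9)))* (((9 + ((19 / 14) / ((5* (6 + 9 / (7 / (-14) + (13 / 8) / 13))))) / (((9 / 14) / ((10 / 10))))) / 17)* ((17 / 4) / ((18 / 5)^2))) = 690745 / 139968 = 4.94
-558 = -558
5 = 5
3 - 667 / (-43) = 796 / 43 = 18.51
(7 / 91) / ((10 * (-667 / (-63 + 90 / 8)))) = 9 / 15080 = 0.00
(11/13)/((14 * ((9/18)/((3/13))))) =33/1183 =0.03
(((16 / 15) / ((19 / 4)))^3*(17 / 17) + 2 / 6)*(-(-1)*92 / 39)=734023748 / 902815875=0.81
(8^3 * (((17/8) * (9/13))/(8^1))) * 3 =3672/13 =282.46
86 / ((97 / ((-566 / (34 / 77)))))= -1874026 / 1649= -1136.46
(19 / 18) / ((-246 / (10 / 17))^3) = -2375 / 164563912278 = -0.00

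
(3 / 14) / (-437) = -3 / 6118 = -0.00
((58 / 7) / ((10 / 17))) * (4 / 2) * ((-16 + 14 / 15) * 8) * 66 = -39219136 / 175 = -224109.35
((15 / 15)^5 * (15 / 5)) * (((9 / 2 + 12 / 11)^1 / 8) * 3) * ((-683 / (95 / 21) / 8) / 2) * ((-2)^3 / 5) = 15877701 / 167200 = 94.96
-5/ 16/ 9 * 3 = -5/ 48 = -0.10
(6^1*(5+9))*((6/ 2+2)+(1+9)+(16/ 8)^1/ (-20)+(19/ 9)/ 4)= 19439/ 15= 1295.93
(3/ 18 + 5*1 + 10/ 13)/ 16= 463/ 1248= 0.37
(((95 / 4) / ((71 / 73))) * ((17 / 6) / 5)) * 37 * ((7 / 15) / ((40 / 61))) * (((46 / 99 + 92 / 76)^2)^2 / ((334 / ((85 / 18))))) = 32858211041160603604303 / 809974580592126723840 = 40.57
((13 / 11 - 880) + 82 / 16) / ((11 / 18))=-1429.68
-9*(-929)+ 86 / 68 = 284317 / 34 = 8362.26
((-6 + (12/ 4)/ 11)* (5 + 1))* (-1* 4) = 1512/ 11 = 137.45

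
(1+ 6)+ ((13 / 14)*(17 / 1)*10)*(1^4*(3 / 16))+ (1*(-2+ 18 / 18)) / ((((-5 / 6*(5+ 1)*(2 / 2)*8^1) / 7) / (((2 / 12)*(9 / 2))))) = 41137 / 1120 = 36.73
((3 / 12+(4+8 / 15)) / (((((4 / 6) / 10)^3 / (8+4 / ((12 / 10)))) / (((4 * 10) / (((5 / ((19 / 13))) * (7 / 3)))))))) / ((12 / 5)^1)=4966125 / 13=382009.62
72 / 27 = 8 / 3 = 2.67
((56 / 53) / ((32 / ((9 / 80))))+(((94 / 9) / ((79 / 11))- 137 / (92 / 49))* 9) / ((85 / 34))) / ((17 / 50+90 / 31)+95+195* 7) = -1229686264195 / 6989224580064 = -0.18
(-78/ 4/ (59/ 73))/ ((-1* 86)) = 2847/ 10148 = 0.28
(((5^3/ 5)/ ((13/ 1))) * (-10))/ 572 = -125/ 3718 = -0.03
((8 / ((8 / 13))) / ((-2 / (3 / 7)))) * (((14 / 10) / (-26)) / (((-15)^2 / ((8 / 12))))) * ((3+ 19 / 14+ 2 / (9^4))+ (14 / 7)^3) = 0.01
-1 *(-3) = 3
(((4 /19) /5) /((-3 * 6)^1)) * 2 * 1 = -4 /855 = -0.00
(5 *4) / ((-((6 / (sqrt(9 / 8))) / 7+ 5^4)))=-0.03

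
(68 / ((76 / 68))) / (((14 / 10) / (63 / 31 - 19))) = -3040280 / 4123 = -737.40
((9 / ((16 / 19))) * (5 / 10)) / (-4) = -171 / 128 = -1.34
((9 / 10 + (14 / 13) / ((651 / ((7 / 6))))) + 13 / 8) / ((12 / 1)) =366607 / 1740960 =0.21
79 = 79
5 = 5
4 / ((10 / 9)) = 18 / 5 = 3.60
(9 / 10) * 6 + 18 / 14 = 234 / 35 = 6.69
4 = 4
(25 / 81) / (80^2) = 1 / 20736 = 0.00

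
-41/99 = -0.41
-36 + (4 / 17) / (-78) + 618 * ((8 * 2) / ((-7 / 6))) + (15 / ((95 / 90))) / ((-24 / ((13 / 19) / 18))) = -114080789617 / 13403208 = -8511.45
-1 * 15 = -15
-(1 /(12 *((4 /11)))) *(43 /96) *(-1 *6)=473 /768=0.62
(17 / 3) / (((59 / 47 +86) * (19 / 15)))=3995 / 77919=0.05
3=3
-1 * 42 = -42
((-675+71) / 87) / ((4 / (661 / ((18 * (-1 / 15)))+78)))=428387 / 522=820.66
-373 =-373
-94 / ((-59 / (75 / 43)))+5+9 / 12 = 86551 / 10148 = 8.53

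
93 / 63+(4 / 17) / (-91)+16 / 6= 915 / 221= 4.14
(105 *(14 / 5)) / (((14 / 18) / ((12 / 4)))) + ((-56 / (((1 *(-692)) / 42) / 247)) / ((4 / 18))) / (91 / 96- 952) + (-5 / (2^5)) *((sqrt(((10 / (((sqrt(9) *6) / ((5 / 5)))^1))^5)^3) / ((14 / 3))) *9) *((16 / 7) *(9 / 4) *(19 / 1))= 2549838690 / 2256439- 7421875 *sqrt(5) / 46294416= 1129.67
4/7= 0.57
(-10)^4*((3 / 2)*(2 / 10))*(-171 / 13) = -513000 / 13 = -39461.54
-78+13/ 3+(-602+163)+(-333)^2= 331129/ 3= 110376.33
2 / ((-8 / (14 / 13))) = -0.27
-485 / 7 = -69.29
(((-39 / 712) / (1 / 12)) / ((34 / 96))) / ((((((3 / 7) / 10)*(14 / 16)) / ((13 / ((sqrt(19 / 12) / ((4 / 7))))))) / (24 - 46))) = 171325440*sqrt(57) / 201229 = 6427.89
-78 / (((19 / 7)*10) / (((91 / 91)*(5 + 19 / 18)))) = -9919 / 570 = -17.40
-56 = -56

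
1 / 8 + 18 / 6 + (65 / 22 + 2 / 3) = 1781 / 264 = 6.75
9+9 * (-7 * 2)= -117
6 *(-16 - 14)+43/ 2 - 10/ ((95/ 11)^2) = -572669/ 3610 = -158.63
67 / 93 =0.72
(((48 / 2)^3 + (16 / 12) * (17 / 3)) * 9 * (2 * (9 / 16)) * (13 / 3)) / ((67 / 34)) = 20633223 / 67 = 307958.55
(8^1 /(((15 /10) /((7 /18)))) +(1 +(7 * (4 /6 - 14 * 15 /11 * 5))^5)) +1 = -5032965136194358190486 /39135393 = -128603924743884.86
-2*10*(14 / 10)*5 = -140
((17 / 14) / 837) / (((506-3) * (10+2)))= 17 / 70729848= 0.00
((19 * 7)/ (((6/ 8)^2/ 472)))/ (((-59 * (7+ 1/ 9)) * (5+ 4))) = -266/ 9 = -29.56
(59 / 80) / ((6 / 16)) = 59 / 30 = 1.97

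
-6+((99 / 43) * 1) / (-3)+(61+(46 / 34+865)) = 672948 / 731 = 920.59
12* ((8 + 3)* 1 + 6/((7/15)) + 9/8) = 4197/14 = 299.79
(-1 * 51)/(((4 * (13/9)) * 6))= -153/104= -1.47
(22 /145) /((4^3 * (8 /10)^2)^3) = 34375 /15569256448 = 0.00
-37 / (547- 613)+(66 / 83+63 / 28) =39505 / 10956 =3.61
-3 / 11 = -0.27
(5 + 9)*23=322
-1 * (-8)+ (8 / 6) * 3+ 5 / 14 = 173 / 14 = 12.36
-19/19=-1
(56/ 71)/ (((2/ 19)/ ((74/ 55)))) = 39368/ 3905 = 10.08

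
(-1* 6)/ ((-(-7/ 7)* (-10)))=3/ 5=0.60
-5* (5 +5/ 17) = -450/ 17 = -26.47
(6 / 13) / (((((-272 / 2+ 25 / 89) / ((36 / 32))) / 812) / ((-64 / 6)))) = 5203296 / 157027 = 33.14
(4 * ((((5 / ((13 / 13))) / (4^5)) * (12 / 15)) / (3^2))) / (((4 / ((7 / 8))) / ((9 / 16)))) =7 / 32768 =0.00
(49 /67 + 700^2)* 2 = 65660098 /67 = 980001.46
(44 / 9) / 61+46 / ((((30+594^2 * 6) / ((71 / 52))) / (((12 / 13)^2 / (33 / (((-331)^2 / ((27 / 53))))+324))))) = 2376706255943827568 / 29654783279305867917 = 0.08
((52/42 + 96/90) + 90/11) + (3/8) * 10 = 65773/4620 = 14.24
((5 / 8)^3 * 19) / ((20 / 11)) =5225 / 2048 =2.55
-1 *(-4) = 4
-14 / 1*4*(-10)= 560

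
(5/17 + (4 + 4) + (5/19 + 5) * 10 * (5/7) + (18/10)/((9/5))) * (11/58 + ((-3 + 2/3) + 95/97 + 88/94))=-10.70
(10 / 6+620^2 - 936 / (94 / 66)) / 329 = 54107971 / 46389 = 1166.40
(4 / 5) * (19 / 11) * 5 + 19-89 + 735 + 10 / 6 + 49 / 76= 1690945 / 2508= 674.22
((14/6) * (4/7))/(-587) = -4/1761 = -0.00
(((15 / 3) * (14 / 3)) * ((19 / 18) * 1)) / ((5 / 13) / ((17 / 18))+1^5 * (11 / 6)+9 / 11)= 8.05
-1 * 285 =-285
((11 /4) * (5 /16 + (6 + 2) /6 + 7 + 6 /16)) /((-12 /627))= -995467 /768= -1296.18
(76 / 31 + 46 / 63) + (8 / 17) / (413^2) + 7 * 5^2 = 144150617603 / 809008767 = 178.18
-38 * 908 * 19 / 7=-655576 / 7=-93653.71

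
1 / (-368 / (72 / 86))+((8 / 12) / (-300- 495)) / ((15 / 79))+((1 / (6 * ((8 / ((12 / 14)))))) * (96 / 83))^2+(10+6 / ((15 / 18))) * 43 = 739.59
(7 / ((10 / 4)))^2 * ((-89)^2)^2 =12297479236 / 25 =491899169.44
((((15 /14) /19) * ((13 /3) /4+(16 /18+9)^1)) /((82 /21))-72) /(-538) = 895433 /6705632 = 0.13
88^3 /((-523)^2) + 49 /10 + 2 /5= 21311757 /2735290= 7.79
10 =10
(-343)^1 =-343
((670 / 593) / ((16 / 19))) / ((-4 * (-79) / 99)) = 630135 / 1499104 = 0.42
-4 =-4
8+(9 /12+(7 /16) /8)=1127 /128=8.80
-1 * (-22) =22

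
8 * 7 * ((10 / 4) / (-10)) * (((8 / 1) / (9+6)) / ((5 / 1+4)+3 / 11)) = -616 / 765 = -0.81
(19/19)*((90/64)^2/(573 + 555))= 675/385024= 0.00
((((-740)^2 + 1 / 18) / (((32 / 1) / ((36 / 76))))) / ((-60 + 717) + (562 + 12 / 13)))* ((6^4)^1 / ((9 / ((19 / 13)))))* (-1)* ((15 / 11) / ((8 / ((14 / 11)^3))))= -456419170305 / 928766476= -491.43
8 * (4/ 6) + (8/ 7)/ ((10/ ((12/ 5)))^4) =43781104/ 8203125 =5.34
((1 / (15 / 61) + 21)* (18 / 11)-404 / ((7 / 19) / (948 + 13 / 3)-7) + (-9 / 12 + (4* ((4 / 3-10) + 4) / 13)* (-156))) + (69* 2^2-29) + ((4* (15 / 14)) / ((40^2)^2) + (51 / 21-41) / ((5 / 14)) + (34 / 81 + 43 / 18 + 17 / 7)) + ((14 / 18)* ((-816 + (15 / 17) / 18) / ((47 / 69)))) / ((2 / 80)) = -63709734762450900061 / 1731180439296000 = -36801.33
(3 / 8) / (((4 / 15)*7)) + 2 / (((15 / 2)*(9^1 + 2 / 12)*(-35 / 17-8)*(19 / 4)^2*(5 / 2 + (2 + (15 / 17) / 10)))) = 29788780771 / 148302554400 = 0.20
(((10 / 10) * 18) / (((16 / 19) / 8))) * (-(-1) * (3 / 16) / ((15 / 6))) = 513 / 40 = 12.82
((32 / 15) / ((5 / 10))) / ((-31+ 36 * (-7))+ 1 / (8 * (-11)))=-5632 / 373575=-0.02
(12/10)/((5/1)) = 6/25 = 0.24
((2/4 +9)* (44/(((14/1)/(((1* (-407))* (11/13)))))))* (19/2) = -17778167/182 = -97682.24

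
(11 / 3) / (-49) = -11 / 147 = -0.07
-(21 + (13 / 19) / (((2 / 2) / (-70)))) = 511 / 19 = 26.89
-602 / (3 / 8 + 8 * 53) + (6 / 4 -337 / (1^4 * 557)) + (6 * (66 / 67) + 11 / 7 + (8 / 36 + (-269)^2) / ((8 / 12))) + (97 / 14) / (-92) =7591604002969927 / 69937298760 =108548.72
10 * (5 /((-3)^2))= 5.56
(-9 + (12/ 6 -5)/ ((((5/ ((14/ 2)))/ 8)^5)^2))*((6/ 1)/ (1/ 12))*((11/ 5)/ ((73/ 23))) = -16575038369725463115048/ 3564453125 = -4650092956328.46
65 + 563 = 628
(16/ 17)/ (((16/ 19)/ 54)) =1026/ 17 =60.35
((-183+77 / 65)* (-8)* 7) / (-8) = -82726 / 65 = -1272.71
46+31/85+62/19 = 49.63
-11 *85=-935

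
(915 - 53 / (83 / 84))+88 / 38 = 1362019 / 1577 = 863.68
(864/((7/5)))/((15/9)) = 2592/7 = 370.29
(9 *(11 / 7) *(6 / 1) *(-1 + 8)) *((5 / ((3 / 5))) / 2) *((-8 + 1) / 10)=-3465 / 2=-1732.50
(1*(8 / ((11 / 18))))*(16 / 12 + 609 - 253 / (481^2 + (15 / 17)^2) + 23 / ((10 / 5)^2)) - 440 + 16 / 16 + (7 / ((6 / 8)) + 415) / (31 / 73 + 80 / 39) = 1063847004386426 / 136435081937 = 7797.46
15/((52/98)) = 735/26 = 28.27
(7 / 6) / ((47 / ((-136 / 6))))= -238 / 423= -0.56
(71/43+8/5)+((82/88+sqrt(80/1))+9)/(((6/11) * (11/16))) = 32 * sqrt(5)/3+210977/7095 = 53.59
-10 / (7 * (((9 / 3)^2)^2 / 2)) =-20 / 567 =-0.04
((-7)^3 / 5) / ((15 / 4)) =-1372 / 75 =-18.29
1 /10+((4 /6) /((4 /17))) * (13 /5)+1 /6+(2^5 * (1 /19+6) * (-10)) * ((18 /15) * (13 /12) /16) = -85349 /570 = -149.74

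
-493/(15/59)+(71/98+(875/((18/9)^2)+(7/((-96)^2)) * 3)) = -431427439/250880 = -1719.66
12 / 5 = 2.40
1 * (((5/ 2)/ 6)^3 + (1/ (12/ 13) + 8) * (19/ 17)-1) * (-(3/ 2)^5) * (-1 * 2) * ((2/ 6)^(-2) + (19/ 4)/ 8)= 748698399/ 557056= 1344.03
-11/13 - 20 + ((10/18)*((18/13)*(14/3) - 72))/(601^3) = -20.85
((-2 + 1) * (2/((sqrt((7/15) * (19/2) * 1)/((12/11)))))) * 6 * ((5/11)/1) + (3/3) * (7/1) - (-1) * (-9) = -4.83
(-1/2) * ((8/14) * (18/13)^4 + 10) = -1209587/199927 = -6.05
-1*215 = -215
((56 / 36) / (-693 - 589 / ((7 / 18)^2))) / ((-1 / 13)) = 8918 / 2023137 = 0.00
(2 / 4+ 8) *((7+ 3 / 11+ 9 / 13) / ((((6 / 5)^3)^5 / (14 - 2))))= 590911865234375 / 11206075465728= 52.73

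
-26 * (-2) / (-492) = -13 / 123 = -0.11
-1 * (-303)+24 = 327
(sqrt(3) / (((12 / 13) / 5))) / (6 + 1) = 65 * sqrt(3) / 84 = 1.34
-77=-77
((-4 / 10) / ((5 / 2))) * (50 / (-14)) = 4 / 7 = 0.57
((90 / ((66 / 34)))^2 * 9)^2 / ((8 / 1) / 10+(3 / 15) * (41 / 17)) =465784088850000 / 1595869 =291868623.83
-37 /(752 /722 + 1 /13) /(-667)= 173641 /3501083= 0.05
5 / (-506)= -5 / 506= -0.01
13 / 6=2.17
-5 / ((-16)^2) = -5 / 256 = -0.02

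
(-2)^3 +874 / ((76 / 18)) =199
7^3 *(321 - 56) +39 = 90934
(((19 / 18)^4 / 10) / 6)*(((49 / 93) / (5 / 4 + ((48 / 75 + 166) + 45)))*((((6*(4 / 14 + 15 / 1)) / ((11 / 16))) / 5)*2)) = 390441716 / 142889702967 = 0.00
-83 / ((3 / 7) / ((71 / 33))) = -41251 / 99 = -416.68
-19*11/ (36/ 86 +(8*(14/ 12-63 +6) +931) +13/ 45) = -404415/ 938554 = -0.43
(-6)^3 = -216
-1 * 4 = -4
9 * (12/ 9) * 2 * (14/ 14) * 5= 120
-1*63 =-63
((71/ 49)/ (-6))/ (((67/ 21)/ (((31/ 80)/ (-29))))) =2201/ 2176160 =0.00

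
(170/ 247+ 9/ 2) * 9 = 46.69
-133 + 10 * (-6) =-193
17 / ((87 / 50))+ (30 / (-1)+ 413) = 392.77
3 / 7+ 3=24 / 7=3.43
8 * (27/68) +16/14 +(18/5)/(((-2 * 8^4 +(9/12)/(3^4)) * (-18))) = 2273781802/526417325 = 4.32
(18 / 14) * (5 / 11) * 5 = 225 / 77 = 2.92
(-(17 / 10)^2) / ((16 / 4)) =-0.72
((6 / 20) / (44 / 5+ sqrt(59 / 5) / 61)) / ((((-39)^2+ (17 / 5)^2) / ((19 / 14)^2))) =369402275 / 9015909714364 - 550525 * sqrt(295) / 36063638857456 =0.00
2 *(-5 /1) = -10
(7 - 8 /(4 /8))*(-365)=3285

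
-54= -54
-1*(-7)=7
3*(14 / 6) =7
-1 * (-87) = 87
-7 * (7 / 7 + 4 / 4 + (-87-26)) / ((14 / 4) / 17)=3774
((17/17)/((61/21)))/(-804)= -7/16348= -0.00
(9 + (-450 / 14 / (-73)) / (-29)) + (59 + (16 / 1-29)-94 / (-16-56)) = 30030013 / 533484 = 56.29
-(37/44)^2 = -1369/1936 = -0.71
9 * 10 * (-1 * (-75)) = 6750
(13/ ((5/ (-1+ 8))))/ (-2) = -91/ 10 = -9.10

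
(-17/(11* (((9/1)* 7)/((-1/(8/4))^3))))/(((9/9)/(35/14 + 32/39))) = 629/61776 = 0.01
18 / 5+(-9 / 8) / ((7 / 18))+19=2759 / 140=19.71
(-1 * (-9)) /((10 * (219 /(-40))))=-12 /73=-0.16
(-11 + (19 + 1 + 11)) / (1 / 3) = 60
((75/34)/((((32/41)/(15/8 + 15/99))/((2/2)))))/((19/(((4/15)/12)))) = 109675/16372224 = 0.01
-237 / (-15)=15.80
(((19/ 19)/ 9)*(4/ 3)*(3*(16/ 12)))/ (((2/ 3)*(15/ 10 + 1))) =0.36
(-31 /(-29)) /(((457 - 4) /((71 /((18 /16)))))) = 17608 /118233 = 0.15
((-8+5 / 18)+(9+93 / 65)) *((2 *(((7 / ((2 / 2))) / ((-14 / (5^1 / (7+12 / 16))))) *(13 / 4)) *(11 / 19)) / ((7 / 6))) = -34859 / 12369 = -2.82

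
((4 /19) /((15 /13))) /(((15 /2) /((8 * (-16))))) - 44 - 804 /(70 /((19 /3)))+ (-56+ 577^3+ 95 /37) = 212697767168282 /1107225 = 192099859.71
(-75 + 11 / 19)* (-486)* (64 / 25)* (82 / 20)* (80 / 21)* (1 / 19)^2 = 686942208 / 171475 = 4006.08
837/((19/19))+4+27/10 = 8437/10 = 843.70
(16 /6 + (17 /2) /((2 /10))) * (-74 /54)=-10027 /162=-61.90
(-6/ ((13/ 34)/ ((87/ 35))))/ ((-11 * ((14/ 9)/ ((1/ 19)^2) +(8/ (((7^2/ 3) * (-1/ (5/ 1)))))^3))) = 1342307862/ 207008961445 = 0.01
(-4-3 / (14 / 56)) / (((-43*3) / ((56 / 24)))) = 112 / 387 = 0.29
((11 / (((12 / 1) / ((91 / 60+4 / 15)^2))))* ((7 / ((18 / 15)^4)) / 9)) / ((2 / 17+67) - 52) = 374668525 / 5179935744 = 0.07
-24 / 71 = -0.34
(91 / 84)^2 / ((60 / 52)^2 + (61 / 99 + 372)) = 314171 / 100104256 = 0.00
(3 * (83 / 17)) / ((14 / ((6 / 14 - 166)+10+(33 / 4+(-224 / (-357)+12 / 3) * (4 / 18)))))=-156053197 / 1019592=-153.05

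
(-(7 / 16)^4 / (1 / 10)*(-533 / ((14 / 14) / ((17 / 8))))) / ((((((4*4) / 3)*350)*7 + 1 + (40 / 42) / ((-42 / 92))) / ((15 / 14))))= 102794553225 / 3020906037248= 0.03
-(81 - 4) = -77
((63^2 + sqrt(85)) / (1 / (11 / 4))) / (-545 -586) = -14553 / 1508 -11 * sqrt(85) / 4524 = -9.67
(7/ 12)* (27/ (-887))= -63/ 3548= -0.02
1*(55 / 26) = 55 / 26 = 2.12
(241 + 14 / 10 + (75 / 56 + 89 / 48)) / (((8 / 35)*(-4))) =-412597 / 1536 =-268.62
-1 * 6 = -6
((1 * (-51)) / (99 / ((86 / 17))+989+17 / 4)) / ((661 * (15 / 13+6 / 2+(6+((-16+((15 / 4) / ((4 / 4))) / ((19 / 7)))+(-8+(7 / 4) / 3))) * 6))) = 1083342 / 1309134722345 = 0.00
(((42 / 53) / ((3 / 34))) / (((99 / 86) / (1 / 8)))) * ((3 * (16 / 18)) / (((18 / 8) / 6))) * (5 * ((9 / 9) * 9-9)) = 0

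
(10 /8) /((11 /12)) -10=-95 /11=-8.64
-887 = -887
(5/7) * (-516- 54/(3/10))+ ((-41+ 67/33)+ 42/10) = -614359/1155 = -531.91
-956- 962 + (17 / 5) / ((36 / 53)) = -344339 / 180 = -1912.99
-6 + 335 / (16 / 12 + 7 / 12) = 3882 / 23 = 168.78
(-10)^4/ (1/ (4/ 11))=40000/ 11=3636.36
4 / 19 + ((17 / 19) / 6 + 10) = 1181 / 114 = 10.36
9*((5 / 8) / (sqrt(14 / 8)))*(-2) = -45*sqrt(7) / 14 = -8.50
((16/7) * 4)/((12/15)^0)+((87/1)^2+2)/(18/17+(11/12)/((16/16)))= 10837180/2821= 3841.61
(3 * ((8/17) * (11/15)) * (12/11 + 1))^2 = 4.69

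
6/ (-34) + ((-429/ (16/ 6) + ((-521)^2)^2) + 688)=10020509513081/ 136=73680217007.95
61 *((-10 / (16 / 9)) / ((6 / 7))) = -6405 / 16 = -400.31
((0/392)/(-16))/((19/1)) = 0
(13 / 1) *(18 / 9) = 26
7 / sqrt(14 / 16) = 2 * sqrt(14) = 7.48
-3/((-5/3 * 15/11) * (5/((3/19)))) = 99/2375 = 0.04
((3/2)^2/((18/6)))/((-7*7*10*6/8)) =-1/490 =-0.00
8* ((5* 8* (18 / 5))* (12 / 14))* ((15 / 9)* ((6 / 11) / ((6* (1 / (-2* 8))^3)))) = -47185920 / 77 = -612804.16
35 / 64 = 0.55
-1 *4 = -4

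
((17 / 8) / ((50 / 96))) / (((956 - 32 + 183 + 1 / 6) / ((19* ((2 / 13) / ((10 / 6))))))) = 69768 / 10794875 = 0.01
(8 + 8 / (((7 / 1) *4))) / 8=29 / 28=1.04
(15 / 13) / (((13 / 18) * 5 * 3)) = 18 / 169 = 0.11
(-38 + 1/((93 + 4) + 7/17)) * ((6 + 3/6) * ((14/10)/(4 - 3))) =-5724901/16560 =-345.71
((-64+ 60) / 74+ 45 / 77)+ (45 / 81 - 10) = -8.91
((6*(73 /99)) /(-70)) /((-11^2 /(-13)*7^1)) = -949 /978285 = -0.00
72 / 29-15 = -363 / 29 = -12.52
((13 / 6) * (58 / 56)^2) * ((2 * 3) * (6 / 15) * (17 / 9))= 185861 / 17640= 10.54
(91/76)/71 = 91/5396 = 0.02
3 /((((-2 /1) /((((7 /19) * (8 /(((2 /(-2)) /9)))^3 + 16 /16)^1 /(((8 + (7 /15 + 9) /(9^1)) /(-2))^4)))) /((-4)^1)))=-5206893506988750 /2648002811779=-1966.35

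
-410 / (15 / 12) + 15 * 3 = -283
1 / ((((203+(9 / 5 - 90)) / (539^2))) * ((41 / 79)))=4876.17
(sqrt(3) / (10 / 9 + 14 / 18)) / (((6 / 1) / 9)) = 27 *sqrt(3) / 34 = 1.38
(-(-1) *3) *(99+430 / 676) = 101031 / 338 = 298.91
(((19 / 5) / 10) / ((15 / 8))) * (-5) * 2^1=-152 / 75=-2.03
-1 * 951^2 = -904401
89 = 89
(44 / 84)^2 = 121 / 441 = 0.27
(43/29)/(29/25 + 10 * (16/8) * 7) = 1075/102341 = 0.01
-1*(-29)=29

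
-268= -268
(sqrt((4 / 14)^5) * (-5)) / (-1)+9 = 20 * sqrt(14) / 343+9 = 9.22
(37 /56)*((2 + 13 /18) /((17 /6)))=259 /408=0.63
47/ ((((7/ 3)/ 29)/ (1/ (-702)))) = -1363/ 1638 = -0.83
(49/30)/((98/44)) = 11/15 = 0.73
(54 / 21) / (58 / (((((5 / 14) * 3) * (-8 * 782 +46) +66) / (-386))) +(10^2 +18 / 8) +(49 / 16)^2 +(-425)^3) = -212488704 / 6343479226766521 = -0.00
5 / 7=0.71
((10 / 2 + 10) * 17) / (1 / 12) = 3060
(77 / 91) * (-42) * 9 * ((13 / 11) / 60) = -63 / 10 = -6.30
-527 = -527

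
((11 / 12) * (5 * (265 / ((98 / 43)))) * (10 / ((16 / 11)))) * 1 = 34469875 / 9408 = 3663.89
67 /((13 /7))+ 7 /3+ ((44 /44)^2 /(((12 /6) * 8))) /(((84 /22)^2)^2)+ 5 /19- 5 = 414099822151 /12297422592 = 33.67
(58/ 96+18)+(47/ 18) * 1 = 21.22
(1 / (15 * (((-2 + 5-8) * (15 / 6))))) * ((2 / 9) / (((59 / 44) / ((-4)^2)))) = -2816 / 199125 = -0.01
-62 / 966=-31 / 483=-0.06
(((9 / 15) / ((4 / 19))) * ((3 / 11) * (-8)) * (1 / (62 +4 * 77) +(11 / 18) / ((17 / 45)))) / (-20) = 435708 / 864875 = 0.50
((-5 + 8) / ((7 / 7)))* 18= 54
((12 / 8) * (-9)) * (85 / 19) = -2295 / 38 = -60.39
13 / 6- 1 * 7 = -29 / 6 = -4.83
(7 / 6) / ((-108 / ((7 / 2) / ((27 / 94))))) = -2303 / 17496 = -0.13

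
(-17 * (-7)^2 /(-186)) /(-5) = -833 /930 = -0.90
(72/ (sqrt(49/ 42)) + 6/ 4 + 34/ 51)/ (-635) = -72 *sqrt(42)/ 4445-13/ 3810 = -0.11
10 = 10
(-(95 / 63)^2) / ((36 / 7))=-9025 / 20412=-0.44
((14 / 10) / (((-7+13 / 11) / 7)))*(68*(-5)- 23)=195657 / 320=611.43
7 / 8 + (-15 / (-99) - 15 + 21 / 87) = -105133 / 7656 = -13.73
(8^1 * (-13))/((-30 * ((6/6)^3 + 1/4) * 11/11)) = 208/75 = 2.77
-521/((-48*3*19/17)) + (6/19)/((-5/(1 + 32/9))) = 2.95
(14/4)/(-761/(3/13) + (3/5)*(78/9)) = -105/98774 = -0.00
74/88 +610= 26877/44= 610.84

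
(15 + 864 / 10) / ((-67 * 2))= -507 / 670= -0.76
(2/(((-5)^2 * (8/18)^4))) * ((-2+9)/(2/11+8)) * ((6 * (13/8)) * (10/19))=2189187/243200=9.00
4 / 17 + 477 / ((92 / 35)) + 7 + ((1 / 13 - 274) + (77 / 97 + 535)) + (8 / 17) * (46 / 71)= 63134904613 / 140026484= 450.88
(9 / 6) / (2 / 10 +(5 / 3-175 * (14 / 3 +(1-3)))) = -15 / 4648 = -0.00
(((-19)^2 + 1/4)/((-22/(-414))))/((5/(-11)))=-59823/4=-14955.75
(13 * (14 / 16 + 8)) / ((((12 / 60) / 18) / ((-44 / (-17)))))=456885 / 17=26875.59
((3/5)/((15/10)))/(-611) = -2/3055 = -0.00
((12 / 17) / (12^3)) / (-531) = -1 / 1299888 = -0.00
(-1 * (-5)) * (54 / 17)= 270 / 17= 15.88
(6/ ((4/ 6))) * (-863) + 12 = -7755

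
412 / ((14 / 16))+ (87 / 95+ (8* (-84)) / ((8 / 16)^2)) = -1473791 / 665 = -2216.23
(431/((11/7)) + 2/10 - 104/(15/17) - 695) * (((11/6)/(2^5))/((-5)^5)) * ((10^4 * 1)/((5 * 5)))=17767/4500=3.95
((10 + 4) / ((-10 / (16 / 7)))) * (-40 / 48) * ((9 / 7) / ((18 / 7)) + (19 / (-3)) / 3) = -4.30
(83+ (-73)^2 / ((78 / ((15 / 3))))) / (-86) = -33119 / 6708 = -4.94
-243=-243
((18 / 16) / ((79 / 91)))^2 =1.68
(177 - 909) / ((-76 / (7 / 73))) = 0.92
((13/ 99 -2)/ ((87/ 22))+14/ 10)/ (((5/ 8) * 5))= 29048/ 97875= 0.30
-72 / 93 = -24 / 31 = -0.77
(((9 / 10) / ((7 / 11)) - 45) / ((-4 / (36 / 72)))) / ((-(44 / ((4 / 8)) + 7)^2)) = -0.00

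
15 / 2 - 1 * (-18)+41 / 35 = 1867 / 70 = 26.67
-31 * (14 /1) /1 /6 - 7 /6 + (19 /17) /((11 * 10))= -68713 /935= -73.49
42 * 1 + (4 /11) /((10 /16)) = 2342 /55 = 42.58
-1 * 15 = -15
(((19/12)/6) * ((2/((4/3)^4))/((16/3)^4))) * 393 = 5443443/67108864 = 0.08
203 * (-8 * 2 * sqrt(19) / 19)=-3248 * sqrt(19) / 19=-745.14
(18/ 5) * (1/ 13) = 18/ 65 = 0.28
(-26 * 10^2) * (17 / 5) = -8840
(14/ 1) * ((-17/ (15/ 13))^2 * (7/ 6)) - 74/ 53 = 126790127/ 35775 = 3544.10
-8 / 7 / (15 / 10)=-16 / 21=-0.76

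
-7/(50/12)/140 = -3/250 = -0.01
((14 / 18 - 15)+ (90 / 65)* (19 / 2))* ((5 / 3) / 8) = -625 / 2808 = -0.22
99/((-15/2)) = -66/5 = -13.20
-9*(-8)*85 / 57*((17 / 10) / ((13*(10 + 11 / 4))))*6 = 1632 / 247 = 6.61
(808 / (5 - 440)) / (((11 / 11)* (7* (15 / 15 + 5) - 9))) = -0.06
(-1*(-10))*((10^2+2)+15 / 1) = 1170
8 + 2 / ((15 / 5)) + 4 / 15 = 134 / 15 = 8.93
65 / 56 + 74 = 4209 / 56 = 75.16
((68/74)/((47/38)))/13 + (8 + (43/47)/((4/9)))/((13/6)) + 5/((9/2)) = 181885/31302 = 5.81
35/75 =7/15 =0.47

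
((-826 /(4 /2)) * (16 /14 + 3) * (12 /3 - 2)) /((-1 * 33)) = 103.70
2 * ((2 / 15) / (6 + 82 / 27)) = 9 / 305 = 0.03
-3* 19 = -57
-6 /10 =-3 /5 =-0.60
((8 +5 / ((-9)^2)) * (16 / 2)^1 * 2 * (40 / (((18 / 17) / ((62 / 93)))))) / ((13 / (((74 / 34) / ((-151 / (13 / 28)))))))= -3865760 / 2311659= -1.67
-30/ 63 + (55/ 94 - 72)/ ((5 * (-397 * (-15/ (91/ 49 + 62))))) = -12330211/ 19591950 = -0.63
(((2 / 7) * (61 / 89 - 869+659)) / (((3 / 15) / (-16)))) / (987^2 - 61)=0.00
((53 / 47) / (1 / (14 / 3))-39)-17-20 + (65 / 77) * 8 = -694678 / 10857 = -63.98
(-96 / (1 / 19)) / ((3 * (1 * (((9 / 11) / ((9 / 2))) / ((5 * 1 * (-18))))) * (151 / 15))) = 4514400 / 151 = 29896.69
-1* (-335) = 335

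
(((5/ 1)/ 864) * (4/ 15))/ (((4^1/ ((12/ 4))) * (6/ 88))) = 11/ 648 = 0.02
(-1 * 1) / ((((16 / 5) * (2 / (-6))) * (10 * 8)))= 3 / 256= 0.01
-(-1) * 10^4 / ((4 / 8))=20000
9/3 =3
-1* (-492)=492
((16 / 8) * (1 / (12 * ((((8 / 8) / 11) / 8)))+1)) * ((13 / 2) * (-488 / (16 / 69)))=-455975 / 2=-227987.50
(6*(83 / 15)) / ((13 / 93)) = 15438 / 65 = 237.51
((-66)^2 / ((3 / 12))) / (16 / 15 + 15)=261360 / 241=1084.48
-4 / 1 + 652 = 648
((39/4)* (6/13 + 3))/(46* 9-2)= 135/1648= 0.08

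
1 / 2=0.50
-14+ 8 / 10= -66 / 5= -13.20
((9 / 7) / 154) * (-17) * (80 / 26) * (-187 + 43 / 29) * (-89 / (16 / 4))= -366297300 / 203203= -1802.62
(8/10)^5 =1024/3125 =0.33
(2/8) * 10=5/2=2.50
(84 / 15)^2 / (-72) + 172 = 38602 / 225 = 171.56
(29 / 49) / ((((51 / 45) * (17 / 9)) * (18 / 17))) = 435 / 1666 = 0.26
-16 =-16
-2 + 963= 961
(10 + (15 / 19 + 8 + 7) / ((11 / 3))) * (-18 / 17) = -53820 / 3553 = -15.15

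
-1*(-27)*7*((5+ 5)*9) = 17010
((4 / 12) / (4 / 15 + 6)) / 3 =5 / 282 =0.02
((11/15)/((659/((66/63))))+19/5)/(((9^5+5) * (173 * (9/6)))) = 157813/636227806221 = 0.00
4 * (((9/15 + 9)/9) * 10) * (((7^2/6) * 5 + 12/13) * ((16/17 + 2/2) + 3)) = 5836544/663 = 8803.23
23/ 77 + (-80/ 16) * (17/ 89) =-4498/ 6853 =-0.66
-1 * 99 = -99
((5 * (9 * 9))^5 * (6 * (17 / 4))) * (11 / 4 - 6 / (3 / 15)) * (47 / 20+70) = -17529531812515670625 / 32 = -547797869141114707.03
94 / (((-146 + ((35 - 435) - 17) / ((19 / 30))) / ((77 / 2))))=-4.50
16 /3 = 5.33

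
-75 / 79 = -0.95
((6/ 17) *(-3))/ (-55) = 18/ 935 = 0.02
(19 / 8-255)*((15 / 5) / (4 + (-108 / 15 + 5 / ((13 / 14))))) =-346.91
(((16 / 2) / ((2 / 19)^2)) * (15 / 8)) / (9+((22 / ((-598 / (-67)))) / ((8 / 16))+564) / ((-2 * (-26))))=1107795 / 16318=67.89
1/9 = 0.11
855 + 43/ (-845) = 722432/ 845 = 854.95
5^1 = 5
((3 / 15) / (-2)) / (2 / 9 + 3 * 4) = -9 / 1100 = -0.01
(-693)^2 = 480249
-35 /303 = -0.12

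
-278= -278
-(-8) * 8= 64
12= 12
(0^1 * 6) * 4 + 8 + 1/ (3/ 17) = 41/ 3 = 13.67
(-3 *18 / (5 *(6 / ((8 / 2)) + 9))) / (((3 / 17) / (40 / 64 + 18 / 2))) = -561 / 10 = -56.10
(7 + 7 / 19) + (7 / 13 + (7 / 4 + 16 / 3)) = 44431 / 2964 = 14.99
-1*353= -353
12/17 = 0.71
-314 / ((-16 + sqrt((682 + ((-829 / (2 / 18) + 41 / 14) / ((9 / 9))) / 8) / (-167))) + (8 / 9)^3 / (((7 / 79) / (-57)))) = 519158808 * sqrt(32765901) / 1691853523966301 + 1135625290458624 / 1691853523966301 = 0.67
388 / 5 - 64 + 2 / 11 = 758 / 55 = 13.78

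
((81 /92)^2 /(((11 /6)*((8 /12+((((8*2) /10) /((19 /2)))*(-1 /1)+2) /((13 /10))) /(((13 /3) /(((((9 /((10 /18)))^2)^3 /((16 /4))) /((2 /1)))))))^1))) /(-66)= -50171875 /8475541388368164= -0.00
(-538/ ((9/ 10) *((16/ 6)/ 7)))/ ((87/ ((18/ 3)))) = -9415/ 87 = -108.22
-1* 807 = -807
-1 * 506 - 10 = -516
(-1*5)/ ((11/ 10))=-50/ 11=-4.55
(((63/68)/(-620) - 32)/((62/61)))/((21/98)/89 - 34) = 4661181959/5033102960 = 0.93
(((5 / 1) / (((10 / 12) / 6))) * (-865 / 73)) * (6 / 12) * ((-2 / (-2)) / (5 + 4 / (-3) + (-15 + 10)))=23355 / 146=159.97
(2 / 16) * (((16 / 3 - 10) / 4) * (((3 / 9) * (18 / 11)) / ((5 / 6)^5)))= -6804 / 34375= -0.20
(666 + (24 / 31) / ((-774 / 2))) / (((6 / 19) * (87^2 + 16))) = 25301597 / 90997245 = 0.28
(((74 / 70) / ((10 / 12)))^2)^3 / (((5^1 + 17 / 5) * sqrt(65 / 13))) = 19951088556384 * sqrt(5) / 201060302734375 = 0.22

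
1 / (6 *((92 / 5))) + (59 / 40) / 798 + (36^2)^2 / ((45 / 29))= 264889629293 / 244720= 1082419.21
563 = 563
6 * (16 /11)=96 /11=8.73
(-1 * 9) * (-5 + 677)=-6048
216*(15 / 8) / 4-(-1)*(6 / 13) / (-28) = 36849 / 364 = 101.23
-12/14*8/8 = -6/7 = -0.86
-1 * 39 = -39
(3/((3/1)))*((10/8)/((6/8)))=5/3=1.67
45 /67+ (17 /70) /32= 0.68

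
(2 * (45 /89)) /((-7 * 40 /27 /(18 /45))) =-243 /6230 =-0.04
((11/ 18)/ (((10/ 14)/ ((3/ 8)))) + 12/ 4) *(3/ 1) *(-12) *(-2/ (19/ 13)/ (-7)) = -31083/ 1330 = -23.37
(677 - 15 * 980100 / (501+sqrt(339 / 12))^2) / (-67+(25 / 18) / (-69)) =-774052354771616754 / 83888026126554559 - 146366252208000 * sqrt(113) / 83888026126554559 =-9.25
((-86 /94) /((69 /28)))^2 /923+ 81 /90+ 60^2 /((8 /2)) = 87452505665203 /97072362270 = 900.90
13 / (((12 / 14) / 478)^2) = 36386077 / 9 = 4042897.44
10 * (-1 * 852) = -8520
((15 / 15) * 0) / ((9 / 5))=0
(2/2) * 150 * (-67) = -10050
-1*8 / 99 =-0.08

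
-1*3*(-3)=9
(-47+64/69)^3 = -32127104339/328509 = -97796.73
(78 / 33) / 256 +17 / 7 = 24027 / 9856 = 2.44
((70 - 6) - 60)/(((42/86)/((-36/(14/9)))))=-9288/49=-189.55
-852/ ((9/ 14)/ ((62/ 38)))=-2162.39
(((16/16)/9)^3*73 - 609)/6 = -221944/2187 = -101.48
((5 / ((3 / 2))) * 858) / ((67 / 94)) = 4012.54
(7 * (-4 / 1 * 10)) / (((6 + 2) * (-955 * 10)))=7 / 1910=0.00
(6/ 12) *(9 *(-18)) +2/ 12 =-485/ 6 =-80.83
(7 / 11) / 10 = 0.06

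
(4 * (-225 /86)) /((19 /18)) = -8100 /817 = -9.91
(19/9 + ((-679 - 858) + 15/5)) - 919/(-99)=-50246/33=-1522.61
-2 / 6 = -1 / 3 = -0.33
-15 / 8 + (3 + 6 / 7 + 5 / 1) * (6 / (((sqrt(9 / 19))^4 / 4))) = 1429613 / 1512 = 945.51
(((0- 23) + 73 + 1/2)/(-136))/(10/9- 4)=909/7072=0.13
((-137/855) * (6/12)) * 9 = -137/190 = -0.72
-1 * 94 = -94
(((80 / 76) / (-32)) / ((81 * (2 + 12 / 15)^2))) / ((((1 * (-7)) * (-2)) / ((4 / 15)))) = -25 / 25338096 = -0.00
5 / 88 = 0.06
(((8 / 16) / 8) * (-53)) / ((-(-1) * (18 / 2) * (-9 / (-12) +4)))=-53 / 684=-0.08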